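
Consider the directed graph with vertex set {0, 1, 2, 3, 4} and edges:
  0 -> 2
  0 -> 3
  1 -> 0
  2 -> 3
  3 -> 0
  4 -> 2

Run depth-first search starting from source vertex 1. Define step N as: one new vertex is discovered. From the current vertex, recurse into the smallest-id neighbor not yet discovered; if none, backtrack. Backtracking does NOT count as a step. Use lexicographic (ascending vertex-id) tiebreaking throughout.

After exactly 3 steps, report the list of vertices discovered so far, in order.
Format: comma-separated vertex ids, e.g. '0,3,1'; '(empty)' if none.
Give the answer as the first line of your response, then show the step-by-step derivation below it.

1,0,2

step 1: discover 1; path=1; order=1
step 2: discover 0; path=1>0; order=1,0
step 3: discover 2; path=1>0>2; order=1,0,2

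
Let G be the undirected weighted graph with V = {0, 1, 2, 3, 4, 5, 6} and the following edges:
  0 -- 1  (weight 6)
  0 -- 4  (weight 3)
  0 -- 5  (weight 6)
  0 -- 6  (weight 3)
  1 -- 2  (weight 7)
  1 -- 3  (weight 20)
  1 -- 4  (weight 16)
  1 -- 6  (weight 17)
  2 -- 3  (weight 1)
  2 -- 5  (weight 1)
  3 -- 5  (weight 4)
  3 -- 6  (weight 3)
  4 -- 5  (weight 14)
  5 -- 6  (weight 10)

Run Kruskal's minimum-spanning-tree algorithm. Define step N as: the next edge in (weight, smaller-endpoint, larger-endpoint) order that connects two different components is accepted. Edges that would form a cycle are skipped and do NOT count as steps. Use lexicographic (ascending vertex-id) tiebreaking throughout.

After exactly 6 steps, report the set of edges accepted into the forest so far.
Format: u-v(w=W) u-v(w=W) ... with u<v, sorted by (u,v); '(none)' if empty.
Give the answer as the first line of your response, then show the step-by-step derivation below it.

0-1(w=6) 0-4(w=3) 0-6(w=3) 2-3(w=1) 2-5(w=1) 3-6(w=3)

step 1: add edge 2-3 (w=1); MST = {2-3(w=1)}
step 2: add edge 2-5 (w=1); MST = {2-3(w=1) 2-5(w=1)}
step 3: add edge 0-4 (w=3); MST = {0-4(w=3) 2-3(w=1) 2-5(w=1)}
step 4: add edge 0-6 (w=3); MST = {0-4(w=3) 0-6(w=3) 2-3(w=1) 2-5(w=1)}
step 5: add edge 3-6 (w=3); MST = {0-4(w=3) 0-6(w=3) 2-3(w=1) 2-5(w=1) 3-6(w=3)}
step 6: add edge 0-1 (w=6); MST = {0-1(w=6) 0-4(w=3) 0-6(w=3) 2-3(w=1) 2-5(w=1) 3-6(w=3)}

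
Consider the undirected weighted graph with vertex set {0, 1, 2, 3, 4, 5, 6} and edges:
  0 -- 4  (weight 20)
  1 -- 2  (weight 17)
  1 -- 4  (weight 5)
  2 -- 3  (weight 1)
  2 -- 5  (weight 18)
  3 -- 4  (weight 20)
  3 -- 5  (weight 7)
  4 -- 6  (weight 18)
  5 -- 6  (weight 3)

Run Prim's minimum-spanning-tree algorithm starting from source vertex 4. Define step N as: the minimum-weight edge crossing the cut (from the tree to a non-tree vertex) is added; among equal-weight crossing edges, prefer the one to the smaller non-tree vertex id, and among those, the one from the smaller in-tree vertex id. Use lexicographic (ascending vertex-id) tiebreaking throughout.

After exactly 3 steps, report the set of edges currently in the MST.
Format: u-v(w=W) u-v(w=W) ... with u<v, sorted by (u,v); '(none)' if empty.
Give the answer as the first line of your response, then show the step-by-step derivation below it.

1-2(w=17) 1-4(w=5) 2-3(w=1)

step 1: add edge 1-4 (w=5); MST = {1-4(w=5)}
step 2: add edge 1-2 (w=17); MST = {1-2(w=17) 1-4(w=5)}
step 3: add edge 2-3 (w=1); MST = {1-2(w=17) 1-4(w=5) 2-3(w=1)}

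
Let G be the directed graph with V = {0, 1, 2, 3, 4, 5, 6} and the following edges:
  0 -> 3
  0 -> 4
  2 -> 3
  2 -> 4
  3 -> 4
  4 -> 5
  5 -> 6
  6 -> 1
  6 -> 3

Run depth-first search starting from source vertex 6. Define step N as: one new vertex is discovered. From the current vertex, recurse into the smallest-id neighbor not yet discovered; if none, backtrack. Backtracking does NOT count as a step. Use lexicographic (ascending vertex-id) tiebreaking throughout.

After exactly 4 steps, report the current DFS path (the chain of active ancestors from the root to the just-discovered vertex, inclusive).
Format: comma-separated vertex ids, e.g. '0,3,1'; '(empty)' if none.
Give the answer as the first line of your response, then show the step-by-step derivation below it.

6,3,4

step 1: discover 6; path=6; order=6
step 2: discover 1; path=6>1; order=6,1
step 3: discover 3; path=6>3; order=6,1,3
step 4: discover 4; path=6>3>4; order=6,1,3,4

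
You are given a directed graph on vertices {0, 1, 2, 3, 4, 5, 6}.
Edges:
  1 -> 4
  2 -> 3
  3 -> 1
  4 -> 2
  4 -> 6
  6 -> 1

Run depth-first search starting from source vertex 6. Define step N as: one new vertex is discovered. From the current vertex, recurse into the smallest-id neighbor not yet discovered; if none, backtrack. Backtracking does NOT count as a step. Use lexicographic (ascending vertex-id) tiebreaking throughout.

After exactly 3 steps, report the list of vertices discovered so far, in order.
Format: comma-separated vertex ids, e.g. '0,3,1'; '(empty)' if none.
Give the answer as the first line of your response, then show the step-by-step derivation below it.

6,1,4

step 1: discover 6; path=6; order=6
step 2: discover 1; path=6>1; order=6,1
step 3: discover 4; path=6>1>4; order=6,1,4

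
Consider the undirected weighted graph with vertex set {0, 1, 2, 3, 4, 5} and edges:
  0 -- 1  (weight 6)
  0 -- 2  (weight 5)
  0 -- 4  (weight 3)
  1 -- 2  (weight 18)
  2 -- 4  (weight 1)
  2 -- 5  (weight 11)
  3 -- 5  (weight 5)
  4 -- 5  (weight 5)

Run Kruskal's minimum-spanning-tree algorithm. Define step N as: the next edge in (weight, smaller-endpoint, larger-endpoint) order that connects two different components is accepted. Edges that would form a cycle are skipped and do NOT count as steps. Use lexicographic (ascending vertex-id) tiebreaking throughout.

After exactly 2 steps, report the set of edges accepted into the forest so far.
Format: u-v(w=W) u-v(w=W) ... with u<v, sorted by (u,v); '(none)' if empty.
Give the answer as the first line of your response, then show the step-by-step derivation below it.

0-4(w=3) 2-4(w=1)

step 1: add edge 2-4 (w=1); MST = {2-4(w=1)}
step 2: add edge 0-4 (w=3); MST = {0-4(w=3) 2-4(w=1)}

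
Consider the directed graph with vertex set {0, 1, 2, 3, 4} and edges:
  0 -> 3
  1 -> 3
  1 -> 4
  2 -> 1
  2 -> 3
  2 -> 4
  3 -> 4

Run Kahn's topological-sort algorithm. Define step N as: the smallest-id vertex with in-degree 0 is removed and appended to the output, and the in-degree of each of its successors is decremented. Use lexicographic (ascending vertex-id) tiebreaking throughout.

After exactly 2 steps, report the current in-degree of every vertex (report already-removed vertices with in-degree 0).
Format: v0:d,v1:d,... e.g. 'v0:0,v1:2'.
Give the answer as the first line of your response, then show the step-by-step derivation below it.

v0:0,v1:0,v2:0,v3:1,v4:2

step 1: output 0; order=[0]; indeg=(0,1,0,2,3)
step 2: output 2; order=[0,2]; indeg=(0,0,0,1,2)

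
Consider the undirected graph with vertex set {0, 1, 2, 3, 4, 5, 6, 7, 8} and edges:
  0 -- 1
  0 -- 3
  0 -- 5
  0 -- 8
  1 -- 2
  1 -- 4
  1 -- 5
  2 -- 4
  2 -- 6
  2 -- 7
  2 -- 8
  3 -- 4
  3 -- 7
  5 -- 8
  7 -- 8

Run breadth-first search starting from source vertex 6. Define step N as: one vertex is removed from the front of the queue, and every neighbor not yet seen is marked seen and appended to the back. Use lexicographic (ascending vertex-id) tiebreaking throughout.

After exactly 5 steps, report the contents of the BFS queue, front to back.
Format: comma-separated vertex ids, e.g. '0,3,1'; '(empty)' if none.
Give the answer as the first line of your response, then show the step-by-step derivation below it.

8,0,5,3

step 1: dequeue 6; queue=[2]; order=6
step 2: dequeue 2; queue=[1,4,7,8]; order=6,2
step 3: dequeue 1; queue=[4,7,8,0,5]; order=6,2,1
step 4: dequeue 4; queue=[7,8,0,5,3]; order=6,2,1,4
step 5: dequeue 7; queue=[8,0,5,3]; order=6,2,1,4,7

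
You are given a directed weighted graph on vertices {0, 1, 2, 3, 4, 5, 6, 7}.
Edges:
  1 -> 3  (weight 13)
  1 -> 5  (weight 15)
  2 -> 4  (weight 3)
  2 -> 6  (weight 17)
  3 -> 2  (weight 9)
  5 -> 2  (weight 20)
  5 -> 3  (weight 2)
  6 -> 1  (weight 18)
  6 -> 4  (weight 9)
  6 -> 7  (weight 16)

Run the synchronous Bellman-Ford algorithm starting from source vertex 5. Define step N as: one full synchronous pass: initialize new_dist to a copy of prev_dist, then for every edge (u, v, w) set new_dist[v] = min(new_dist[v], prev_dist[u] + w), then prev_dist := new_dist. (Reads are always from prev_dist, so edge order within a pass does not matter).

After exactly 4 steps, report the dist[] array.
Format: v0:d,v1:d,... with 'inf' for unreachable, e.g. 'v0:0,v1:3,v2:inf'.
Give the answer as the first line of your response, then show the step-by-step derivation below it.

v0:inf,v1:46,v2:11,v3:2,v4:14,v5:0,v6:28,v7:44

step 1: dist = v0:inf,v1:inf,v2:20,v3:2,v4:inf,v5:0,v6:inf,v7:inf
step 2: dist = v0:inf,v1:inf,v2:11,v3:2,v4:23,v5:0,v6:37,v7:inf
step 3: dist = v0:inf,v1:55,v2:11,v3:2,v4:14,v5:0,v6:28,v7:53
step 4: dist = v0:inf,v1:46,v2:11,v3:2,v4:14,v5:0,v6:28,v7:44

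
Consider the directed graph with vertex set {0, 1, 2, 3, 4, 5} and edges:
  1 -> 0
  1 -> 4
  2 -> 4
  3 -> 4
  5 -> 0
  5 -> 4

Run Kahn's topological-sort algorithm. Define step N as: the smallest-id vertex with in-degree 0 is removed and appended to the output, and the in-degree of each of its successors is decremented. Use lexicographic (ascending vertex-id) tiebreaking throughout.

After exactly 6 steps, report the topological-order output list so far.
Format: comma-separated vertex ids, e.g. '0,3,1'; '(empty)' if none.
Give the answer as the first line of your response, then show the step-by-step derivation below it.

1,2,3,5,0,4

step 1: output 1; order=[1]; indeg=(1,0,0,0,3,0)
step 2: output 2; order=[1,2]; indeg=(1,0,0,0,2,0)
step 3: output 3; order=[1,2,3]; indeg=(1,0,0,0,1,0)
step 4: output 5; order=[1,2,3,5]; indeg=(0,0,0,0,0,0)
step 5: output 0; order=[1,2,3,5,0]; indeg=(0,0,0,0,0,0)
step 6: output 4; order=[1,2,3,5,0,4]; indeg=(0,0,0,0,0,0)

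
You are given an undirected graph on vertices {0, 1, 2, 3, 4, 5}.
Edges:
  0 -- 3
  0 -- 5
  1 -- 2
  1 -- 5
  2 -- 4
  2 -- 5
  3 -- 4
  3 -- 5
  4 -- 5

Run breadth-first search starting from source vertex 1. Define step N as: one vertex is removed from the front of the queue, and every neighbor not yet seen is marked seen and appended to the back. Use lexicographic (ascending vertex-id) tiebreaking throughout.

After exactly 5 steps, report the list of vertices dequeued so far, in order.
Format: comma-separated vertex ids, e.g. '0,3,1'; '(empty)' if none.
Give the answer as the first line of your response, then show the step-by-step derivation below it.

1,2,5,4,0

step 1: dequeue 1; queue=[2,5]; order=1
step 2: dequeue 2; queue=[5,4]; order=1,2
step 3: dequeue 5; queue=[4,0,3]; order=1,2,5
step 4: dequeue 4; queue=[0,3]; order=1,2,5,4
step 5: dequeue 0; queue=[3]; order=1,2,5,4,0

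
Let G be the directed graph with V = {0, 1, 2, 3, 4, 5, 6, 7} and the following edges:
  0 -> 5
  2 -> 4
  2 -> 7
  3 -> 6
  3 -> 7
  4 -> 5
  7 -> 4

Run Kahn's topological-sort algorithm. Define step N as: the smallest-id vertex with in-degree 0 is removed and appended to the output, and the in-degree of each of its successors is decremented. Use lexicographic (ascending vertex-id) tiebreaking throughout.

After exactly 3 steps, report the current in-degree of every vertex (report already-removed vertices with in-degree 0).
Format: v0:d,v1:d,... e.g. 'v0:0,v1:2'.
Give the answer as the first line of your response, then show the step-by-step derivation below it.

v0:0,v1:0,v2:0,v3:0,v4:1,v5:1,v6:1,v7:1

step 1: output 0; order=[0]; indeg=(0,0,0,0,2,1,1,2)
step 2: output 1; order=[0,1]; indeg=(0,0,0,0,2,1,1,2)
step 3: output 2; order=[0,1,2]; indeg=(0,0,0,0,1,1,1,1)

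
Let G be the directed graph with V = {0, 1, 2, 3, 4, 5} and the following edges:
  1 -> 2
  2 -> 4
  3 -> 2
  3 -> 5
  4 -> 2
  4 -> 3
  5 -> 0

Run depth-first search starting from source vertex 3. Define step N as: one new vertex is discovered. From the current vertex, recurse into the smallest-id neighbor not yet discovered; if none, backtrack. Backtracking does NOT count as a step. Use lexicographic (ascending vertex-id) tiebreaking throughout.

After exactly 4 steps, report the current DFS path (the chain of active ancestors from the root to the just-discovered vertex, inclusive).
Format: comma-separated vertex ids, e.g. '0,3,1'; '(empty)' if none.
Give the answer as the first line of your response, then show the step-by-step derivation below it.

3,5

step 1: discover 3; path=3; order=3
step 2: discover 2; path=3>2; order=3,2
step 3: discover 4; path=3>2>4; order=3,2,4
step 4: discover 5; path=3>5; order=3,2,4,5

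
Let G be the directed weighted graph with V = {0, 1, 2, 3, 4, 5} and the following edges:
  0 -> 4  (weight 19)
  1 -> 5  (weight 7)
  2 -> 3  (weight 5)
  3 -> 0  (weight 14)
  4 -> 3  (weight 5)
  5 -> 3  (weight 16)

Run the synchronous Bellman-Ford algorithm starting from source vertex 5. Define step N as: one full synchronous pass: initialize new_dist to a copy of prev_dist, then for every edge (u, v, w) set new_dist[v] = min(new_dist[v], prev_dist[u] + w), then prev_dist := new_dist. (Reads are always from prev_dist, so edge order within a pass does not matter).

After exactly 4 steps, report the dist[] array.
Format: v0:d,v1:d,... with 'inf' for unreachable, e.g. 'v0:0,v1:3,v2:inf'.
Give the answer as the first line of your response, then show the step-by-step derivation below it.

v0:30,v1:inf,v2:inf,v3:16,v4:49,v5:0

step 1: dist = v0:inf,v1:inf,v2:inf,v3:16,v4:inf,v5:0
step 2: dist = v0:30,v1:inf,v2:inf,v3:16,v4:inf,v5:0
step 3: dist = v0:30,v1:inf,v2:inf,v3:16,v4:49,v5:0
step 4: dist = v0:30,v1:inf,v2:inf,v3:16,v4:49,v5:0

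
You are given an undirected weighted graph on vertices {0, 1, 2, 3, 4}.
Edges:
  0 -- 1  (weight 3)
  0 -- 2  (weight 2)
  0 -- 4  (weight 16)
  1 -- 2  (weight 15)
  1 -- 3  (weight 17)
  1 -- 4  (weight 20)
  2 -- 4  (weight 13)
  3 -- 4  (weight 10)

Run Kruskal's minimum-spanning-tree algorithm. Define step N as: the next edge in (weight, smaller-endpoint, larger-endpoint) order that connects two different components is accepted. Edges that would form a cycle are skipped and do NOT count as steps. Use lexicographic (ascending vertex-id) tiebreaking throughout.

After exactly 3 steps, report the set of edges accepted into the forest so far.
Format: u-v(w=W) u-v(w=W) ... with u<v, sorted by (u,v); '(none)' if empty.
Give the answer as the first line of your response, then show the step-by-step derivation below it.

0-1(w=3) 0-2(w=2) 3-4(w=10)

step 1: add edge 0-2 (w=2); MST = {0-2(w=2)}
step 2: add edge 0-1 (w=3); MST = {0-1(w=3) 0-2(w=2)}
step 3: add edge 3-4 (w=10); MST = {0-1(w=3) 0-2(w=2) 3-4(w=10)}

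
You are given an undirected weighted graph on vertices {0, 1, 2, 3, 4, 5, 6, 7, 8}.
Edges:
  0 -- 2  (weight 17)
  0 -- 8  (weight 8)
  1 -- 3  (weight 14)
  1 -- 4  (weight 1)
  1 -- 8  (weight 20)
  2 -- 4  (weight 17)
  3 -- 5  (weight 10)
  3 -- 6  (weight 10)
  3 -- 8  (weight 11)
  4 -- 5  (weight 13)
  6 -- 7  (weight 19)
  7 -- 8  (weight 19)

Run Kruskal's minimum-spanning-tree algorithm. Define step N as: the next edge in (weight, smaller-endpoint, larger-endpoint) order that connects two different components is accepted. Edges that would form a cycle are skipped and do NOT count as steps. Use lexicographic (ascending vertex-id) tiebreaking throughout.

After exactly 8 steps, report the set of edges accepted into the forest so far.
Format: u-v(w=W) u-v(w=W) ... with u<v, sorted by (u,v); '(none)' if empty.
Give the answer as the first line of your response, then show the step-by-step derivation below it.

0-2(w=17) 0-8(w=8) 1-4(w=1) 3-5(w=10) 3-6(w=10) 3-8(w=11) 4-5(w=13) 6-7(w=19)

step 1: add edge 1-4 (w=1); MST = {1-4(w=1)}
step 2: add edge 0-8 (w=8); MST = {0-8(w=8) 1-4(w=1)}
step 3: add edge 3-5 (w=10); MST = {0-8(w=8) 1-4(w=1) 3-5(w=10)}
step 4: add edge 3-6 (w=10); MST = {0-8(w=8) 1-4(w=1) 3-5(w=10) 3-6(w=10)}
step 5: add edge 3-8 (w=11); MST = {0-8(w=8) 1-4(w=1) 3-5(w=10) 3-6(w=10) 3-8(w=11)}
step 6: add edge 4-5 (w=13); MST = {0-8(w=8) 1-4(w=1) 3-5(w=10) 3-6(w=10) 3-8(w=11) 4-5(w=13)}
step 7: add edge 0-2 (w=17); MST = {0-2(w=17) 0-8(w=8) 1-4(w=1) 3-5(w=10) 3-6(w=10) 3-8(w=11) 4-5(w=13)}
step 8: add edge 6-7 (w=19); MST = {0-2(w=17) 0-8(w=8) 1-4(w=1) 3-5(w=10) 3-6(w=10) 3-8(w=11) 4-5(w=13) 6-7(w=19)}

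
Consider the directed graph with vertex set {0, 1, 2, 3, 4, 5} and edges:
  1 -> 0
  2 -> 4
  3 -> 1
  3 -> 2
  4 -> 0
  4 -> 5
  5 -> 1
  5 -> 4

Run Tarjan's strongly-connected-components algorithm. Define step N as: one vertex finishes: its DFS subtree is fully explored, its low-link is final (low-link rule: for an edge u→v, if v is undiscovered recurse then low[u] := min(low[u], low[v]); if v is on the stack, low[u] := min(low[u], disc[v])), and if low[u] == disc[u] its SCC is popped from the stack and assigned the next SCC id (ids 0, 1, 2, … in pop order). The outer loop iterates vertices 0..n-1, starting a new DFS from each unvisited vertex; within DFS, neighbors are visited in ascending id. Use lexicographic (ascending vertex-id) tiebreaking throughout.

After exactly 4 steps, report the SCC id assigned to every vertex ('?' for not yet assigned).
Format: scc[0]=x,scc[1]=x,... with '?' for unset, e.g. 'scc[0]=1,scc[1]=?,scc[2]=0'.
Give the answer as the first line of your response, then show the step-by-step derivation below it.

scc[0]=0,scc[1]=1,scc[2]=?,scc[3]=?,scc[4]=2,scc[5]=2

step 1: low=(low[0]=0,low[1]=?,low[2]=?,low[3]=?,low[4]=?,low[5]=?); scc=(scc[0]=0,scc[1]=?,scc[2]=?,scc[3]=?,scc[4]=?,scc[5]=?)
step 2: low=(low[0]=0,low[1]=1,low[2]=?,low[3]=?,low[4]=?,low[5]=?); scc=(scc[0]=0,scc[1]=1,scc[2]=?,scc[3]=?,scc[4]=?,scc[5]=?)
step 3: low=(low[0]=0,low[1]=1,low[2]=2,low[3]=?,low[4]=3,low[5]=3); scc=(scc[0]=0,scc[1]=1,scc[2]=?,scc[3]=?,scc[4]=?,scc[5]=?)
step 4: low=(low[0]=0,low[1]=1,low[2]=2,low[3]=?,low[4]=3,low[5]=3); scc=(scc[0]=0,scc[1]=1,scc[2]=?,scc[3]=?,scc[4]=2,scc[5]=2)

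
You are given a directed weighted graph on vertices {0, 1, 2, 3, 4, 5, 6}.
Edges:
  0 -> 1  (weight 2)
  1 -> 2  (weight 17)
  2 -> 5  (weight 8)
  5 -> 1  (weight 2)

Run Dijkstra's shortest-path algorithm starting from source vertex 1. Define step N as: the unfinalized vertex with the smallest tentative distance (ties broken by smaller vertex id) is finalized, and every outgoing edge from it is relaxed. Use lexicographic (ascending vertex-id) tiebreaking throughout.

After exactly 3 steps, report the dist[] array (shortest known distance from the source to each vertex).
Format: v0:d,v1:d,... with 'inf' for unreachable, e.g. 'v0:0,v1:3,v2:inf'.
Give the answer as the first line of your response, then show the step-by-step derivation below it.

v0:inf,v1:0,v2:17,v3:inf,v4:inf,v5:25,v6:inf

step 1: dist = v0:inf,v1:0,v2:17,v3:inf,v4:inf,v5:inf,v6:inf
step 2: dist = v0:inf,v1:0,v2:17,v3:inf,v4:inf,v5:25,v6:inf
step 3: dist = v0:inf,v1:0,v2:17,v3:inf,v4:inf,v5:25,v6:inf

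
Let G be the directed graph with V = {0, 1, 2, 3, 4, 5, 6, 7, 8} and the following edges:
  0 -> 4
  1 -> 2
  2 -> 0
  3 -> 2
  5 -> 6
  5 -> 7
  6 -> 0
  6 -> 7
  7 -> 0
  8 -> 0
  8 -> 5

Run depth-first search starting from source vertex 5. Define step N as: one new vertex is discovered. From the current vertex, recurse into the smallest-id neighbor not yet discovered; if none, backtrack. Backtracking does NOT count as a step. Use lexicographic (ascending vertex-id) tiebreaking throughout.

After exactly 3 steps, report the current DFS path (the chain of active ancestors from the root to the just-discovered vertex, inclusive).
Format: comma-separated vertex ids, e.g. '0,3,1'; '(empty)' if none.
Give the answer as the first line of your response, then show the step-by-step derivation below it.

5,6,0

step 1: discover 5; path=5; order=5
step 2: discover 6; path=5>6; order=5,6
step 3: discover 0; path=5>6>0; order=5,6,0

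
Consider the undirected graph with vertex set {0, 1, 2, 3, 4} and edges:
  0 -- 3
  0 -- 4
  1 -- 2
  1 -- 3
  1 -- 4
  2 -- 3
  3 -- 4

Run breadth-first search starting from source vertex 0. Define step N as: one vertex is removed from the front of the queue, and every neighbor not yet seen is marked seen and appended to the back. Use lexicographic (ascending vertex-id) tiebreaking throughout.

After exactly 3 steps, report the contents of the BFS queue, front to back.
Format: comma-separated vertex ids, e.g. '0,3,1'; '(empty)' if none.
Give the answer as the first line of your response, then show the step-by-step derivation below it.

1,2

step 1: dequeue 0; queue=[3,4]; order=0
step 2: dequeue 3; queue=[4,1,2]; order=0,3
step 3: dequeue 4; queue=[1,2]; order=0,3,4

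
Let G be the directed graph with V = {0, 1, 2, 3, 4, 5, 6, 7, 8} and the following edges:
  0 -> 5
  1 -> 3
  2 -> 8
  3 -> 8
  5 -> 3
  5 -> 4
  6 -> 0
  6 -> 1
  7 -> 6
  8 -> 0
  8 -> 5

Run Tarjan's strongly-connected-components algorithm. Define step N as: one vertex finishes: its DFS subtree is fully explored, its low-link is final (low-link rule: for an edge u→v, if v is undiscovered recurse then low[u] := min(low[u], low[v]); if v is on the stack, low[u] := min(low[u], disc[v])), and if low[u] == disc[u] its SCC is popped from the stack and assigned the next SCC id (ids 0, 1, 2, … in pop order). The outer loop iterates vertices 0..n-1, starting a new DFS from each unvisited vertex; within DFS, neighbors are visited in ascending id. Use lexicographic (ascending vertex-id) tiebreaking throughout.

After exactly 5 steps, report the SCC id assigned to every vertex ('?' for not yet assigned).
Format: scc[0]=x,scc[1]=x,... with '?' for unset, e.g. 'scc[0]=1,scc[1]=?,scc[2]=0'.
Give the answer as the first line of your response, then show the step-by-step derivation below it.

scc[0]=1,scc[1]=?,scc[2]=?,scc[3]=1,scc[4]=0,scc[5]=1,scc[6]=?,scc[7]=?,scc[8]=1

step 1: low=(low[0]=0,low[1]=?,low[2]=?,low[3]=2,low[4]=?,low[5]=1,low[6]=?,low[7]=?,low[8]=0); scc=(scc[0]=?,scc[1]=?,scc[2]=?,scc[3]=?,scc[4]=?,scc[5]=?,scc[6]=?,scc[7]=?,scc[8]=?)
step 2: low=(low[0]=0,low[1]=?,low[2]=?,low[3]=0,low[4]=?,low[5]=1,low[6]=?,low[7]=?,low[8]=0); scc=(scc[0]=?,scc[1]=?,scc[2]=?,scc[3]=?,scc[4]=?,scc[5]=?,scc[6]=?,scc[7]=?,scc[8]=?)
step 3: low=(low[0]=0,low[1]=?,low[2]=?,low[3]=0,low[4]=4,low[5]=0,low[6]=?,low[7]=?,low[8]=0); scc=(scc[0]=?,scc[1]=?,scc[2]=?,scc[3]=?,scc[4]=0,scc[5]=?,scc[6]=?,scc[7]=?,scc[8]=?)
step 4: low=(low[0]=0,low[1]=?,low[2]=?,low[3]=0,low[4]=4,low[5]=0,low[6]=?,low[7]=?,low[8]=0); scc=(scc[0]=?,scc[1]=?,scc[2]=?,scc[3]=?,scc[4]=0,scc[5]=?,scc[6]=?,scc[7]=?,scc[8]=?)
step 5: low=(low[0]=0,low[1]=?,low[2]=?,low[3]=0,low[4]=4,low[5]=0,low[6]=?,low[7]=?,low[8]=0); scc=(scc[0]=1,scc[1]=?,scc[2]=?,scc[3]=1,scc[4]=0,scc[5]=1,scc[6]=?,scc[7]=?,scc[8]=1)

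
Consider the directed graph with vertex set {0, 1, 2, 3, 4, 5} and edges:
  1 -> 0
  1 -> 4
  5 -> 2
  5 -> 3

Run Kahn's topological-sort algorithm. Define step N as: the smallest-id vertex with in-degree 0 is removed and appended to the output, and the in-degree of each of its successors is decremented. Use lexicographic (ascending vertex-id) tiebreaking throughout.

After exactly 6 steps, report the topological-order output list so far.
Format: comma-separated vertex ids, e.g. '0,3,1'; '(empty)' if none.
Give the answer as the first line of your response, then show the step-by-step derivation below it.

1,0,4,5,2,3

step 1: output 1; order=[1]; indeg=(0,0,1,1,0,0)
step 2: output 0; order=[1,0]; indeg=(0,0,1,1,0,0)
step 3: output 4; order=[1,0,4]; indeg=(0,0,1,1,0,0)
step 4: output 5; order=[1,0,4,5]; indeg=(0,0,0,0,0,0)
step 5: output 2; order=[1,0,4,5,2]; indeg=(0,0,0,0,0,0)
step 6: output 3; order=[1,0,4,5,2,3]; indeg=(0,0,0,0,0,0)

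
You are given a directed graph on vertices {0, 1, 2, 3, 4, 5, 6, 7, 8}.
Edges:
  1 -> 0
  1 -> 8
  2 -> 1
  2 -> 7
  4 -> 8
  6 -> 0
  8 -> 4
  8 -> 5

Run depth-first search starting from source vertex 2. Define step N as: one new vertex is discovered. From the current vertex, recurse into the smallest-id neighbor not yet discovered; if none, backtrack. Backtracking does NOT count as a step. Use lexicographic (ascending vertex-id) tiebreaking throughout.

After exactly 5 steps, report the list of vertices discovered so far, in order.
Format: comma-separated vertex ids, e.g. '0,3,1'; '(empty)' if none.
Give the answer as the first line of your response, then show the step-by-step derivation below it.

2,1,0,8,4

step 1: discover 2; path=2; order=2
step 2: discover 1; path=2>1; order=2,1
step 3: discover 0; path=2>1>0; order=2,1,0
step 4: discover 8; path=2>1>8; order=2,1,0,8
step 5: discover 4; path=2>1>8>4; order=2,1,0,8,4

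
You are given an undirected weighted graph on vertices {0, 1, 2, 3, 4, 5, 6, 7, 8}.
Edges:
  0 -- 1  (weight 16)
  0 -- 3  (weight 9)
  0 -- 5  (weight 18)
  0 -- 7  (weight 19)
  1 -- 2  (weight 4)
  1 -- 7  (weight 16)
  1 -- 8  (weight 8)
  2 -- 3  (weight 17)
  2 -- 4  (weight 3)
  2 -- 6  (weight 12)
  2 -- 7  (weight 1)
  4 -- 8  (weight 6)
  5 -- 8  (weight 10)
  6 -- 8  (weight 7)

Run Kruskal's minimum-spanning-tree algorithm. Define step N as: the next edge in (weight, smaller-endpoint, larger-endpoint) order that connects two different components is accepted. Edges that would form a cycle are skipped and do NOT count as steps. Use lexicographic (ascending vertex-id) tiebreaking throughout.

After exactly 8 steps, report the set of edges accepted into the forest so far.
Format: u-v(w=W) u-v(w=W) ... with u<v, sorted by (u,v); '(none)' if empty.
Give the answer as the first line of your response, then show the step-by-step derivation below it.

0-1(w=16) 0-3(w=9) 1-2(w=4) 2-4(w=3) 2-7(w=1) 4-8(w=6) 5-8(w=10) 6-8(w=7)

step 1: add edge 2-7 (w=1); MST = {2-7(w=1)}
step 2: add edge 2-4 (w=3); MST = {2-4(w=3) 2-7(w=1)}
step 3: add edge 1-2 (w=4); MST = {1-2(w=4) 2-4(w=3) 2-7(w=1)}
step 4: add edge 4-8 (w=6); MST = {1-2(w=4) 2-4(w=3) 2-7(w=1) 4-8(w=6)}
step 5: add edge 6-8 (w=7); MST = {1-2(w=4) 2-4(w=3) 2-7(w=1) 4-8(w=6) 6-8(w=7)}
step 6: add edge 0-3 (w=9); MST = {0-3(w=9) 1-2(w=4) 2-4(w=3) 2-7(w=1) 4-8(w=6) 6-8(w=7)}
step 7: add edge 5-8 (w=10); MST = {0-3(w=9) 1-2(w=4) 2-4(w=3) 2-7(w=1) 4-8(w=6) 5-8(w=10) 6-8(w=7)}
step 8: add edge 0-1 (w=16); MST = {0-1(w=16) 0-3(w=9) 1-2(w=4) 2-4(w=3) 2-7(w=1) 4-8(w=6) 5-8(w=10) 6-8(w=7)}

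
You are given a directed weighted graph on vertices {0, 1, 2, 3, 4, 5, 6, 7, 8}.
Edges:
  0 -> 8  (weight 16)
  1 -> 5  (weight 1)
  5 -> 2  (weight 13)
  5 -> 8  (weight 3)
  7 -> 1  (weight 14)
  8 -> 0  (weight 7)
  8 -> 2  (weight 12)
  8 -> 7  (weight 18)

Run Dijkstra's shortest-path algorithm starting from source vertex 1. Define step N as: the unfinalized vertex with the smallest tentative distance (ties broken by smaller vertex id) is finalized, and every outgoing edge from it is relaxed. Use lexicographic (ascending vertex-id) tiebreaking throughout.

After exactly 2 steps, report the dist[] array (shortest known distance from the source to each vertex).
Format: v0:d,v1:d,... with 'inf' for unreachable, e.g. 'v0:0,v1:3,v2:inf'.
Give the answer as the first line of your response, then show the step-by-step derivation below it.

v0:inf,v1:0,v2:14,v3:inf,v4:inf,v5:1,v6:inf,v7:inf,v8:4

step 1: dist = v0:inf,v1:0,v2:inf,v3:inf,v4:inf,v5:1,v6:inf,v7:inf,v8:inf
step 2: dist = v0:inf,v1:0,v2:14,v3:inf,v4:inf,v5:1,v6:inf,v7:inf,v8:4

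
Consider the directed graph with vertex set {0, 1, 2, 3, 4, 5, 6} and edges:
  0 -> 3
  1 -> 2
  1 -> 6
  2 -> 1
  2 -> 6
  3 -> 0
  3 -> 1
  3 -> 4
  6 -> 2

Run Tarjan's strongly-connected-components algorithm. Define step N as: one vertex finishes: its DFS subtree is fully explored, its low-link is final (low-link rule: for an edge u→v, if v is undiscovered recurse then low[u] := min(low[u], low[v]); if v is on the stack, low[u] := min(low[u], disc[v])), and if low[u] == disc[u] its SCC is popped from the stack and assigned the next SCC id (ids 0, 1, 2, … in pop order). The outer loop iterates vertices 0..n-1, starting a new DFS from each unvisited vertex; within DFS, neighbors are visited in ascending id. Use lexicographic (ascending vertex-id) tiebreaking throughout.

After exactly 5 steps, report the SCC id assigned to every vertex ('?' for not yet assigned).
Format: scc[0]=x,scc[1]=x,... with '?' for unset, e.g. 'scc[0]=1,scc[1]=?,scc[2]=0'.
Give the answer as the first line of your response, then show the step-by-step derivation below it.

scc[0]=?,scc[1]=0,scc[2]=0,scc[3]=?,scc[4]=1,scc[5]=?,scc[6]=0

step 1: low=(low[0]=0,low[1]=2,low[2]=2,low[3]=0,low[4]=?,low[5]=?,low[6]=3); scc=(scc[0]=?,scc[1]=?,scc[2]=?,scc[3]=?,scc[4]=?,scc[5]=?,scc[6]=?)
step 2: low=(low[0]=0,low[1]=2,low[2]=2,low[3]=0,low[4]=?,low[5]=?,low[6]=3); scc=(scc[0]=?,scc[1]=?,scc[2]=?,scc[3]=?,scc[4]=?,scc[5]=?,scc[6]=?)
step 3: low=(low[0]=0,low[1]=2,low[2]=2,low[3]=0,low[4]=?,low[5]=?,low[6]=3); scc=(scc[0]=?,scc[1]=0,scc[2]=0,scc[3]=?,scc[4]=?,scc[5]=?,scc[6]=0)
step 4: low=(low[0]=0,low[1]=2,low[2]=2,low[3]=0,low[4]=5,low[5]=?,low[6]=3); scc=(scc[0]=?,scc[1]=0,scc[2]=0,scc[3]=?,scc[4]=1,scc[5]=?,scc[6]=0)
step 5: low=(low[0]=0,low[1]=2,low[2]=2,low[3]=0,low[4]=5,low[5]=?,low[6]=3); scc=(scc[0]=?,scc[1]=0,scc[2]=0,scc[3]=?,scc[4]=1,scc[5]=?,scc[6]=0)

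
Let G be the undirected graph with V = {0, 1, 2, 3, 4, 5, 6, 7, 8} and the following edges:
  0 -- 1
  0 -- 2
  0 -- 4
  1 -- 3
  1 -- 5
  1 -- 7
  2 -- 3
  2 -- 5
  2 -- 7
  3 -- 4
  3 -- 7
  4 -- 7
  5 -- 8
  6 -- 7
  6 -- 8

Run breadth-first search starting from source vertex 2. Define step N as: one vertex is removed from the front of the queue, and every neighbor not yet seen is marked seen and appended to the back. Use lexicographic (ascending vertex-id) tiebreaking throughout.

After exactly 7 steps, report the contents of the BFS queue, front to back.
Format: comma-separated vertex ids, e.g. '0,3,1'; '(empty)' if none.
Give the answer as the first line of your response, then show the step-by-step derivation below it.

8,6

step 1: dequeue 2; queue=[0,3,5,7]; order=2
step 2: dequeue 0; queue=[3,5,7,1,4]; order=2,0
step 3: dequeue 3; queue=[5,7,1,4]; order=2,0,3
step 4: dequeue 5; queue=[7,1,4,8]; order=2,0,3,5
step 5: dequeue 7; queue=[1,4,8,6]; order=2,0,3,5,7
step 6: dequeue 1; queue=[4,8,6]; order=2,0,3,5,7,1
step 7: dequeue 4; queue=[8,6]; order=2,0,3,5,7,1,4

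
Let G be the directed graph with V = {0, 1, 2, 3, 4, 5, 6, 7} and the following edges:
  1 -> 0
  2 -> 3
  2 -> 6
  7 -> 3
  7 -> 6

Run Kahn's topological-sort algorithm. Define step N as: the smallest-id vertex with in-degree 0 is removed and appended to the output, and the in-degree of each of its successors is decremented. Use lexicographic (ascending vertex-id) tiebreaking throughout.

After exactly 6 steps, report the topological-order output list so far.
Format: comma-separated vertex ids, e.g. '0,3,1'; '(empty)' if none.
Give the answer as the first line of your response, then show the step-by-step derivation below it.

1,0,2,4,5,7

step 1: output 1; order=[1]; indeg=(0,0,0,2,0,0,2,0)
step 2: output 0; order=[1,0]; indeg=(0,0,0,2,0,0,2,0)
step 3: output 2; order=[1,0,2]; indeg=(0,0,0,1,0,0,1,0)
step 4: output 4; order=[1,0,2,4]; indeg=(0,0,0,1,0,0,1,0)
step 5: output 5; order=[1,0,2,4,5]; indeg=(0,0,0,1,0,0,1,0)
step 6: output 7; order=[1,0,2,4,5,7]; indeg=(0,0,0,0,0,0,0,0)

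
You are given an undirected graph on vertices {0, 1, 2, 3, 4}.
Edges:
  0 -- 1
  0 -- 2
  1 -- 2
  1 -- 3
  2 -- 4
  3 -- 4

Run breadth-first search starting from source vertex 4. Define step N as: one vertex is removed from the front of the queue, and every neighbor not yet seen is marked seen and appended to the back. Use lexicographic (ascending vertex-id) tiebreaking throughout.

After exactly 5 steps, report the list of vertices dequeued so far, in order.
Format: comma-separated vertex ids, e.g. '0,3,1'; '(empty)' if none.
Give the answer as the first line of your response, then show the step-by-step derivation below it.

4,2,3,0,1

step 1: dequeue 4; queue=[2,3]; order=4
step 2: dequeue 2; queue=[3,0,1]; order=4,2
step 3: dequeue 3; queue=[0,1]; order=4,2,3
step 4: dequeue 0; queue=[1]; order=4,2,3,0
step 5: dequeue 1; queue=[(empty)]; order=4,2,3,0,1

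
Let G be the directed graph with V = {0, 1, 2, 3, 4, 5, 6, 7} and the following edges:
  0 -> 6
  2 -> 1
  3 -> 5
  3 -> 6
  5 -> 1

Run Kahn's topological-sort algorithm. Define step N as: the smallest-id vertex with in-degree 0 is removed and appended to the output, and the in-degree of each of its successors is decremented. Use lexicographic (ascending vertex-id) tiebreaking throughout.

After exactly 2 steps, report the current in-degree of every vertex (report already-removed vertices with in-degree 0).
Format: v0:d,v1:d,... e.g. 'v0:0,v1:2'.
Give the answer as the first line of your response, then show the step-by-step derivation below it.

v0:0,v1:1,v2:0,v3:0,v4:0,v5:1,v6:1,v7:0

step 1: output 0; order=[0]; indeg=(0,2,0,0,0,1,1,0)
step 2: output 2; order=[0,2]; indeg=(0,1,0,0,0,1,1,0)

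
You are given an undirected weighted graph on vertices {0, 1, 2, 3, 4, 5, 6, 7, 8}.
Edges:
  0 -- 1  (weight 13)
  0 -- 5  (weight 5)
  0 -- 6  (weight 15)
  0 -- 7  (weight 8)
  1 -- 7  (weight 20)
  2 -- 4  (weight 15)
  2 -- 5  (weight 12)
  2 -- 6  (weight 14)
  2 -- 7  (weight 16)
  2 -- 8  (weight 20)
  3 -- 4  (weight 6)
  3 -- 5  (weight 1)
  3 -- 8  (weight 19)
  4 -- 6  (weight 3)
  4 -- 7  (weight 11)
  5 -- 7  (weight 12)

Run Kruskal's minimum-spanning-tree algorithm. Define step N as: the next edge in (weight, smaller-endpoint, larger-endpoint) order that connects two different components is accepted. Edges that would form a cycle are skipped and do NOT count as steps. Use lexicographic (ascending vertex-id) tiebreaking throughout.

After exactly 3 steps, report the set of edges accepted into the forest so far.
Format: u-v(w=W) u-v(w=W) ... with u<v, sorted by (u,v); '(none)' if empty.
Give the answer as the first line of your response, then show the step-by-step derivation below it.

0-5(w=5) 3-5(w=1) 4-6(w=3)

step 1: add edge 3-5 (w=1); MST = {3-5(w=1)}
step 2: add edge 4-6 (w=3); MST = {3-5(w=1) 4-6(w=3)}
step 3: add edge 0-5 (w=5); MST = {0-5(w=5) 3-5(w=1) 4-6(w=3)}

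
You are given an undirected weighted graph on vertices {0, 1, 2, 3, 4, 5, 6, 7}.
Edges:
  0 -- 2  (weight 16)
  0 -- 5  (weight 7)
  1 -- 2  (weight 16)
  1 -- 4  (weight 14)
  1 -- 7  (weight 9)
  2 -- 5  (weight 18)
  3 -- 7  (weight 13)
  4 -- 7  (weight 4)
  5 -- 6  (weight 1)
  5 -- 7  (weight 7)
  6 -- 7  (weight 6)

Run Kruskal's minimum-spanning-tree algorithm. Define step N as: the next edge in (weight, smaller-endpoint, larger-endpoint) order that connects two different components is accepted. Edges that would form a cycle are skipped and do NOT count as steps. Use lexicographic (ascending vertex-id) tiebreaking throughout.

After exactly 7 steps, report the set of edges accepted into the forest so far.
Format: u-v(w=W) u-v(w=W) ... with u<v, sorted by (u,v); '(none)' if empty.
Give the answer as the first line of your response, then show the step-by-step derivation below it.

0-2(w=16) 0-5(w=7) 1-7(w=9) 3-7(w=13) 4-7(w=4) 5-6(w=1) 6-7(w=6)

step 1: add edge 5-6 (w=1); MST = {5-6(w=1)}
step 2: add edge 4-7 (w=4); MST = {4-7(w=4) 5-6(w=1)}
step 3: add edge 6-7 (w=6); MST = {4-7(w=4) 5-6(w=1) 6-7(w=6)}
step 4: add edge 0-5 (w=7); MST = {0-5(w=7) 4-7(w=4) 5-6(w=1) 6-7(w=6)}
step 5: add edge 1-7 (w=9); MST = {0-5(w=7) 1-7(w=9) 4-7(w=4) 5-6(w=1) 6-7(w=6)}
step 6: add edge 3-7 (w=13); MST = {0-5(w=7) 1-7(w=9) 3-7(w=13) 4-7(w=4) 5-6(w=1) 6-7(w=6)}
step 7: add edge 0-2 (w=16); MST = {0-2(w=16) 0-5(w=7) 1-7(w=9) 3-7(w=13) 4-7(w=4) 5-6(w=1) 6-7(w=6)}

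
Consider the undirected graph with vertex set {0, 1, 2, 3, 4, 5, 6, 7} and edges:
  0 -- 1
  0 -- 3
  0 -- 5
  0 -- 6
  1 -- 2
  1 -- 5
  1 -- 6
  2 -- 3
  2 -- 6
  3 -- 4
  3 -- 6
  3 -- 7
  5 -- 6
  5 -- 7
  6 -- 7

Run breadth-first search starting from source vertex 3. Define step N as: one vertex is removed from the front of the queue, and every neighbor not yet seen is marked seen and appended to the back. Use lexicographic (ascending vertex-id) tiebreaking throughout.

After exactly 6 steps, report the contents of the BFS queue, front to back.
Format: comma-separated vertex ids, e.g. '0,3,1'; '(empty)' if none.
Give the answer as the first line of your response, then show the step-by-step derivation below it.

1,5

step 1: dequeue 3; queue=[0,2,4,6,7]; order=3
step 2: dequeue 0; queue=[2,4,6,7,1,5]; order=3,0
step 3: dequeue 2; queue=[4,6,7,1,5]; order=3,0,2
step 4: dequeue 4; queue=[6,7,1,5]; order=3,0,2,4
step 5: dequeue 6; queue=[7,1,5]; order=3,0,2,4,6
step 6: dequeue 7; queue=[1,5]; order=3,0,2,4,6,7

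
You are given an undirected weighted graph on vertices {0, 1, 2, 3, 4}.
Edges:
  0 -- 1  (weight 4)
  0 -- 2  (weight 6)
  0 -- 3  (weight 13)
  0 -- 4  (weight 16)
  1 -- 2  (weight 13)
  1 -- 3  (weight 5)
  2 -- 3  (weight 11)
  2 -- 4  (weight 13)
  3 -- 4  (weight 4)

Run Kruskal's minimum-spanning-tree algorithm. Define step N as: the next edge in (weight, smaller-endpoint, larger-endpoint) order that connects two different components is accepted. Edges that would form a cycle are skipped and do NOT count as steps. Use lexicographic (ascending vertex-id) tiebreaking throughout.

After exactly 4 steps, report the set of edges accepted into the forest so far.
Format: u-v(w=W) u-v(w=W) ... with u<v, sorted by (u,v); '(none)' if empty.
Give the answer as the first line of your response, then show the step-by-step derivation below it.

0-1(w=4) 0-2(w=6) 1-3(w=5) 3-4(w=4)

step 1: add edge 0-1 (w=4); MST = {0-1(w=4)}
step 2: add edge 3-4 (w=4); MST = {0-1(w=4) 3-4(w=4)}
step 3: add edge 1-3 (w=5); MST = {0-1(w=4) 1-3(w=5) 3-4(w=4)}
step 4: add edge 0-2 (w=6); MST = {0-1(w=4) 0-2(w=6) 1-3(w=5) 3-4(w=4)}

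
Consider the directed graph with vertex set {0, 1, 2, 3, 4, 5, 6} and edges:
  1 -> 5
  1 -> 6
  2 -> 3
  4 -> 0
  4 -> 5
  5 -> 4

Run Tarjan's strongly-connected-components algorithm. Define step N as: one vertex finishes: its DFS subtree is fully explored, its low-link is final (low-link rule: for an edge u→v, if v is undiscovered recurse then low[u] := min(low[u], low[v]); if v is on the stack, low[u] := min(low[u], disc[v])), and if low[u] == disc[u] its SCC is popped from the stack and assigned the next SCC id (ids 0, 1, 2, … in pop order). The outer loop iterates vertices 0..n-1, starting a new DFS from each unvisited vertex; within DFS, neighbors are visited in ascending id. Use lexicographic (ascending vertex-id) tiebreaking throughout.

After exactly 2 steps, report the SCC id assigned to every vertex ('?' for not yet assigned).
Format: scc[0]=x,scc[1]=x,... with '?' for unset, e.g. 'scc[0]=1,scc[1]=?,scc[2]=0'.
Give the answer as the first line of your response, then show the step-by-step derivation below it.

scc[0]=0,scc[1]=?,scc[2]=?,scc[3]=?,scc[4]=?,scc[5]=?,scc[6]=?

step 1: low=(low[0]=0,low[1]=?,low[2]=?,low[3]=?,low[4]=?,low[5]=?,low[6]=?); scc=(scc[0]=0,scc[1]=?,scc[2]=?,scc[3]=?,scc[4]=?,scc[5]=?,scc[6]=?)
step 2: low=(low[0]=0,low[1]=1,low[2]=?,low[3]=?,low[4]=2,low[5]=2,low[6]=?); scc=(scc[0]=0,scc[1]=?,scc[2]=?,scc[3]=?,scc[4]=?,scc[5]=?,scc[6]=?)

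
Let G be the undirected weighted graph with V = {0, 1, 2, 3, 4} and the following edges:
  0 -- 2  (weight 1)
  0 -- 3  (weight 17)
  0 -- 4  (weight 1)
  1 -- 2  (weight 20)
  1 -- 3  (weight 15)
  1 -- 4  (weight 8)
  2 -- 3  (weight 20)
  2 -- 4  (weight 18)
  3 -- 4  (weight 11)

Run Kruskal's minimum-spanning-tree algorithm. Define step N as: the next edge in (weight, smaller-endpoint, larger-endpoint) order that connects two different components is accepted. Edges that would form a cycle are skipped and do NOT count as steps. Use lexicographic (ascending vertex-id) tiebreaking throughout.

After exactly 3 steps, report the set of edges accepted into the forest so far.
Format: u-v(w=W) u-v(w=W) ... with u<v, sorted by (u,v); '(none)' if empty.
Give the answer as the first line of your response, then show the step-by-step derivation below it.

0-2(w=1) 0-4(w=1) 1-4(w=8)

step 1: add edge 0-2 (w=1); MST = {0-2(w=1)}
step 2: add edge 0-4 (w=1); MST = {0-2(w=1) 0-4(w=1)}
step 3: add edge 1-4 (w=8); MST = {0-2(w=1) 0-4(w=1) 1-4(w=8)}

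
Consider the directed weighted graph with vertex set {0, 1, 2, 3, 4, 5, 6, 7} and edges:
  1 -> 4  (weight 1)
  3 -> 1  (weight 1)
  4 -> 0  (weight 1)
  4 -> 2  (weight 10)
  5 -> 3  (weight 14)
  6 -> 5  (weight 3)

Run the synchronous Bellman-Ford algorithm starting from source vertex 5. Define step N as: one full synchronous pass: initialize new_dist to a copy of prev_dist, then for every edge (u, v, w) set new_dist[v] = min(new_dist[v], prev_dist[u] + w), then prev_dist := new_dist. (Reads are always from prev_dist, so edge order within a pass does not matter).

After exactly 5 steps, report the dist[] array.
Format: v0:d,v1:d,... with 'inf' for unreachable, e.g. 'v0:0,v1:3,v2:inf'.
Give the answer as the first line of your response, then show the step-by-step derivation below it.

v0:17,v1:15,v2:26,v3:14,v4:16,v5:0,v6:inf,v7:inf

step 1: dist = v0:inf,v1:inf,v2:inf,v3:14,v4:inf,v5:0,v6:inf,v7:inf
step 2: dist = v0:inf,v1:15,v2:inf,v3:14,v4:inf,v5:0,v6:inf,v7:inf
step 3: dist = v0:inf,v1:15,v2:inf,v3:14,v4:16,v5:0,v6:inf,v7:inf
step 4: dist = v0:17,v1:15,v2:26,v3:14,v4:16,v5:0,v6:inf,v7:inf
step 5: dist = v0:17,v1:15,v2:26,v3:14,v4:16,v5:0,v6:inf,v7:inf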